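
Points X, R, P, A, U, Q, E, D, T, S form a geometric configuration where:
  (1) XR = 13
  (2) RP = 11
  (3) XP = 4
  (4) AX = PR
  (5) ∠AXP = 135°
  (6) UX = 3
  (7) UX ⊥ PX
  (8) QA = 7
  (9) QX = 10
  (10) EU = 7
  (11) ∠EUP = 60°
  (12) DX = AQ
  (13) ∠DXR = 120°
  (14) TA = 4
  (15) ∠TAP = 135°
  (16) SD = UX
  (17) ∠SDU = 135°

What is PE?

Step 1: By the law of cosines on triangle UXP: UP² = 3² + 4² − 2·3·4·cos(90°) = 25, so UP = 5.
Step 2: By the law of cosines on triangle PUE: PE² = 5² + 7² − 2·5·7·cos(60°) = 39, so PE = √39.

Therefore, the length of PE = √39.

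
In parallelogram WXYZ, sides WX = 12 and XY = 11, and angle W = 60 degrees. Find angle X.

Opposite sides of a parallelogram are parallel, so consecutive angles form co-interior angles on a transversal.
Co-interior angles sum to 180°, giving angle X = 180 - 60 = 120 degrees.

120 degrees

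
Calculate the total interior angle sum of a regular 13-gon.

The sum of interior angles of an n-sided polygon is (n - 2) * 180.
For n = 13: (13 - 2) * 180 = 11 * 180 = 1980 degrees.

1980 degrees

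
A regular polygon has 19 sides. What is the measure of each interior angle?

Each interior angle of a regular n-gon is (n - 2) * 180 / n.
For n = 19: (19 - 2) * 180 / 19 = 3060/19 = 3060/19 degrees.

3060/19 degrees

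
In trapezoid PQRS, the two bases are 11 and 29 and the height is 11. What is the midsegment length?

The midsegment (median) of a trapezoid connects the midpoints of the non-parallel sides.
Its length is the average of the two bases: (11 + 29) / 2 = 20.

20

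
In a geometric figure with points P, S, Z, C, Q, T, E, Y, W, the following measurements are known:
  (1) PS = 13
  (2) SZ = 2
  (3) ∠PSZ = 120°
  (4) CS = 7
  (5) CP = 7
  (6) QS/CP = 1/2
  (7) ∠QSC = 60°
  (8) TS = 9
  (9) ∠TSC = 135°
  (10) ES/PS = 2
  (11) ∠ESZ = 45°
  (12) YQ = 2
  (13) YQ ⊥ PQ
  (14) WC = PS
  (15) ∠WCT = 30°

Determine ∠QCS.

From the given relations: QS = 1/2·CP = 1/2·7 ≈ 3.5.
Step 1: By the law of cosines on triangle CSQ: CQ² = 7² + 3.5² − 2·7·3.5·cos(60°) = 36.75, so CQ = 7/2·√3.
Step 2: By the inverse law of cosines on triangle QCS: cos(∠QCS) = ((7/2·√3)² + 7² − 3.5²) / (2·7/2·√3·7) = 73.5/84.87 = 0.866, so ∠QCS = 30°.

Therefore, the measure of angle ∠QCS = 30°.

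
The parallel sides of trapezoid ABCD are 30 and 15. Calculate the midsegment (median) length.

The midsegment (median) of a trapezoid connects the midpoints of the non-parallel sides.
Its length is the average of the two bases: (30 + 15) / 2 = 45/2.

45/2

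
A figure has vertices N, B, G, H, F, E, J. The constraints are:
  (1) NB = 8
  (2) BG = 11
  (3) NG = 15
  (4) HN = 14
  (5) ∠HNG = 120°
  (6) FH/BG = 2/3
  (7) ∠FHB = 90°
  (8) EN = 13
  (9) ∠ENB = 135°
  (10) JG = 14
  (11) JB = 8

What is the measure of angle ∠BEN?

Step 1: By the law of cosines on triangle ENB: EB² = 13² + 8² − 2·13·8·cos(135°) = 380.08, so EB ≈ 19.5.
Step 2: By the inverse law of cosines on triangle BEN: cos(∠BEN) = (19.5² + 13² − 8²) / (2·19.5·13) = 485.08/506.89 = 0.957, so ∠BEN = 16.87°.

Therefore, the measure of angle ∠BEN = 16.87°.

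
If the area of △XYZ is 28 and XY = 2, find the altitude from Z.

height = 2 * 28 / 2 = 28

28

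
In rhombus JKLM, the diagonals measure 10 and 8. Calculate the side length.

The diagonals of a rhombus bisect each other at right angles.
Half-diagonals: 10/2 = 5 and 8/2 = 4
side = sqrt(5^2 + 4^2)
side = sqrt(25 + 16)
side = sqrt(41)

sqrt(41)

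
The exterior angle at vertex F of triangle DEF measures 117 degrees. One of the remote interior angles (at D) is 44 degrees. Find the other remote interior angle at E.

The exterior angle theorem states that an exterior angle equals the sum of the two non-adjacent interior angles.
So 117 = 44 + angle E, which gives angle E = 117 - 44 = 73 degrees.

73 degrees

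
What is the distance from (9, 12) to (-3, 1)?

The horizontal distance is |-3 - 9| = 12 and the vertical distance is |1 - 12| = 11.
By the Pythagorean theorem, d = sqrt(12^2 + 11^2) = sqrt(265).

sqrt(265)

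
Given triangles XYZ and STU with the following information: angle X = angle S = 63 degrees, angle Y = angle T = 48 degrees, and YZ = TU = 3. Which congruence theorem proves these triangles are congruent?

The given information provides:
angle X = angle S = 63 degrees, angle Y = angle T = 48 degrees, and YZ = TU = 3
This matches the AAS congruence theorem.
Two pairs of corresponding angles and a non-included side are equal (Angle-Angle-Side).

AAS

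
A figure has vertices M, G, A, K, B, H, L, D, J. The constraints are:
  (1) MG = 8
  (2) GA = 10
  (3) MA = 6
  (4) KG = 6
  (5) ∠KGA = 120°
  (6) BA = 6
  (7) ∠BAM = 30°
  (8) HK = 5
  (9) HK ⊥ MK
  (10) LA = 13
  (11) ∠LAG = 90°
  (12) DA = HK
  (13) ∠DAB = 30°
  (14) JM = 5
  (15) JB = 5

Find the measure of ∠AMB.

Step 1: By the law of cosines on triangle MAB: MB² = 6² + 6² − 2·6·6·cos(30°) = 9.65, so MB ≈ 3.11.
Step 2: By the inverse law of cosines on triangle AMB: cos(∠AMB) = (6² + 3.11² − 6²) / (2·6·3.11) = 9.65/37.27 = 0.2588, so ∠AMB = 75°.

Therefore, the measure of angle ∠AMB = 75°.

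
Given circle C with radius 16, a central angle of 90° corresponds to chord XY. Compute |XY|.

Chord length = 2r sin(θ/2)
= 2 × 16 × sin(90°/2)
= 2 × 16 × sin(45°)
= 16*sqrt(2)

16*sqrt(2)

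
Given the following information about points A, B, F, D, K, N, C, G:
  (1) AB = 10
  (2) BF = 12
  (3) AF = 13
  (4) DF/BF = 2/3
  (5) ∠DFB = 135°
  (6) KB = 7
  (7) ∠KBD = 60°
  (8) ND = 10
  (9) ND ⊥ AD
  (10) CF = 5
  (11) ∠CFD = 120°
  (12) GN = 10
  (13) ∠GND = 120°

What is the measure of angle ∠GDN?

Step 1: By the law of cosines on triangle DNG: DG² = 10² + 10² − 2·10·10·cos(120°) = 300, so DG = 10·√3.
Step 2: By the inverse law of cosines on triangle GDN: cos(∠GDN) = ((10·√3)² + 10² − 10²) / (2·10·√3·10) = 300/346.41 = 0.866, so ∠GDN = 30°.

Therefore, the measure of angle ∠GDN = 30°.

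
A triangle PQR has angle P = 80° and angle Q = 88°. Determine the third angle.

By the triangle angle sum property, the three interior angles of any triangle add up to 180°.
We know angle P = 80° and angle Q = 88°, so their sum is 168°.
Therefore angle R = 180° - 168° = 12°.

12 degrees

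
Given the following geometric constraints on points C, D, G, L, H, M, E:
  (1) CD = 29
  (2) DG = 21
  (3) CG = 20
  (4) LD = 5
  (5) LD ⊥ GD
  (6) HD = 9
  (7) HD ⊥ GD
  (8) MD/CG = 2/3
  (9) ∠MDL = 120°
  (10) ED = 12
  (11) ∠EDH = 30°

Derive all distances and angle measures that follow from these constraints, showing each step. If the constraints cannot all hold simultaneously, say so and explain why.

The constraints are consistent.

From the given relations:
  MD = 2/3·CG = 2/3·20 ≈ 13.33

Step 1: From GD = 21, DL = 5, and ∠GDL = 90°, by the law of cosines:
  GL² = GD² + DL² - 2·GD·DL·cos(90°) = 441 + 25 - 0 = 466
  GL ≈ 21.59

Step 2: From GD = 21, DH = 9, and ∠GDH = 90°, by the law of cosines:
  GH² = GD² + DH² - 2·GD·DH·cos(90°) = 441 + 81 - 0 = 522
  GH = 3·√58

Step 3: From LD = 5, DM = 13.33, and ∠LDM = 120°, by the law of cosines:
  LM² = LD² + DM² - 2·LD·DM·cos(120°) = 25 + 177.8 + 66.67 = 269.4
  LM ≈ 16.41

Step 4: From HD = 9, DE = 12, and ∠HDE = 30°, by the law of cosines:
  HE² = HD² + DE² - 2·HD·DE·cos(30°) = 81 + 144 - 187.1 = 37.94
  HE ≈ 6.16

Step 5: From CD = 29, CG = 20, DG = 21, by the inverse law of cosines:
  cos(∠DCG) = (CD² + CG² - DG²) / (2·CD·CG)
  ∠DCG = 46.4°

Step 6: From DC = 29, DG = 21, CG = 20, by the inverse law of cosines:
  cos(∠CDG) = (DC² + DG² - CG²) / (2·DC·DG)
  ∠CDG = 43.6°

Step 7: From GC = 20, GD = 21, CD = 29, by the inverse law of cosines:
  cos(∠CGD) = (GC² + GD² - CD²) / (2·GC·GD)
  ∠CGD = 90°

Step 8: From GD = 21, GH = 3·√58, DH = 9, by the inverse law of cosines:
  cos(∠DGH) = (GD² + GH² - DH²) / (2·GD·GH)
  ∠DGH = 23.2°

Step 9: From GD = 21, GL = 21.59, DL = 5, by the inverse law of cosines:
  cos(∠DGL) = (GD² + GL² - DL²) / (2·GD·GL)
  ∠DGL = 13.39°

Step 10: From LD = 5, LG = 21.59, DG = 21, by the inverse law of cosines:
  cos(∠DLG) = (LD² + LG² - DG²) / (2·LD·LG)
  ∠DLG = 76.61°

Step 11: From LD = 5, LM = 16.41, DM = 13.33, by the inverse law of cosines:
  cos(∠DLM) = (LD² + LM² - DM²) / (2·LD·LM)
  ∠DLM = 44.7°

Step 12: From HD = 9, HE = 6.16, DE = 12, by the inverse law of cosines:
  cos(∠DHE) = (HD² + HE² - DE²) / (2·HD·HE)
  ∠DHE = 103.06°

Step 13: From HD = 9, HG = 3·√58, DG = 21, by the inverse law of cosines:
  cos(∠DHG) = (HD² + HG² - DG²) / (2·HD·HG)
  ∠DHG = 66.8°

Step 14: From MD = 13.33, ML = 16.41, DL = 5, by the inverse law of cosines:
  cos(∠DML) = (MD² + ML² - DL²) / (2·MD·ML)
  ∠DML = 15.3°

Step 15: From ED = 12, EH = 6.16, DH = 9, by the inverse law of cosines:
  cos(∠DEH) = (ED² + EH² - DH²) / (2·ED·EH)
  ∠DEH = 46.94°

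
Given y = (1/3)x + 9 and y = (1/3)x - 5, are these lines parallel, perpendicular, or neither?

Slope of line 1: m1 = 1/3
Slope of line 2: m2 = 1/3
Since m1 = m2 = 1/3, the lines are parallel.

Parallel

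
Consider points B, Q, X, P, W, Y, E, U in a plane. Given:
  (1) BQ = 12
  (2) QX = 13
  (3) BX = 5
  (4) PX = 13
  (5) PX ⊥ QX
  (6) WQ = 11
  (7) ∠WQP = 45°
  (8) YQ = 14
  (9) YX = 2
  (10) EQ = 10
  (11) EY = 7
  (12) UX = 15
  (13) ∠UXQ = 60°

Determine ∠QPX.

Step 1: By the law of cosines on triangle PXQ: PQ² = 13² + 13² − 2·13·13·cos(90°) = 338, so PQ = 13·√2.
Step 2: By the inverse law of cosines on triangle QPX: cos(∠QPX) = ((13·√2)² + 13² − 13²) / (2·13·√2·13) = 338/478 = 0.7071, so ∠QPX = 45°.

Therefore, the measure of angle ∠QPX = 45°.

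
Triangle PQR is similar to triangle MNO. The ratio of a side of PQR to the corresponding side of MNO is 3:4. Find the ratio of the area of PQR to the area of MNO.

The ratio of areas of similar triangles equals the square of the side ratio.
Side ratio = 3:4
Area ratio = (3/4)^2 = 9/16 = 9:16

9:16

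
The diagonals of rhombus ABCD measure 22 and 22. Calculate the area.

Area of a rhombus = (d1 * d2) / 2
Area = (22 * 22) / 2
Area = 484 / 2
Area = 242

242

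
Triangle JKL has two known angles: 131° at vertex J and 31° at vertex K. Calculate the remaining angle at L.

By the triangle angle sum property, the three interior angles of any triangle add up to 180°.
We know angle J = 131° and angle K = 31°, so their sum is 162°.
Therefore angle L = 180° - 162° = 18°.

18 degrees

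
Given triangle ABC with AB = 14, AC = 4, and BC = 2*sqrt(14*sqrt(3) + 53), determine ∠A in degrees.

cos(A) = (14² + 4² - (2*sqrt(14*sqrt(3) + 53))²) / (2 × 14 × 4) = -sqrt(3)/2, so A = arccos(-sqrt(3)/2) = 150°.

150°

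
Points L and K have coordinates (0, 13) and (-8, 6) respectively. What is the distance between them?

The horizontal distance is |-8 - 0| = 8 and the vertical distance is |6 - 13| = 7.
By the Pythagorean theorem, d = sqrt(8^2 + 7^2) = sqrt(113).

sqrt(113)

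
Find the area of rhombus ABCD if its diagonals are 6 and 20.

Area of a rhombus = (d1 * d2) / 2
Area = (6 * 20) / 2
Area = 120 / 2
Area = 60

60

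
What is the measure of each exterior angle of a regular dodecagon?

Each exterior angle of a regular n-gon is 360 / n.
For n = 12: 360 / 12 = 30 degrees.

30 degrees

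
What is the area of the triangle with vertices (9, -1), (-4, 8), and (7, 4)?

Using the Shoelace formula for a triangle:
Area = (1/2)|x0(y1 - y2) + x1(y2 - y0) + x2(y0 - y1)|
Area = (1/2)|9(8 - 4) + -4(4 - -1) + 7(-1 - 8)|
Area = (1/2)|36 + -20 + -63|
Area = (1/2)|-47|
Area = (1/2)(47)
Area = 47/2

47/2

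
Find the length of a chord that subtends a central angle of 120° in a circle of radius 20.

Chord = 2(20) sin(60°) = 20*sqrt(3)

20*sqrt(3)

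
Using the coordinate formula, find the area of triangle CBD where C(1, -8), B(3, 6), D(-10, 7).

The Shoelace formula computes the area from vertex coordinates by summing cross products.
For vertices (1,-8), (3,6), (-10,7):
Signed sum = 1*6 - 3*-8 + 3*7 - -10*6 + -10*-8 - 1*7
= 30 + 81 + 73 = 184
Area = (1/2)|184| = 92.

92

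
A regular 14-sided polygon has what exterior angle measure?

Each exterior angle of a regular n-gon is 360 / n.
For n = 14: 360 / 14 = 180/7 degrees.

180/7 degrees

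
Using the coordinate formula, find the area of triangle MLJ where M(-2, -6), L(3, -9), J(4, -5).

Using the Shoelace formula for a triangle:
Area = (1/2)|x0(y1 - y2) + x1(y2 - y0) + x2(y0 - y1)|
Area = (1/2)|-2(-9 - -5) + 3(-5 - -6) + 4(-6 - -9)|
Area = (1/2)|8 + 3 + 12|
Area = (1/2)|23|
Area = (1/2)(23)
Area = 23/2

23/2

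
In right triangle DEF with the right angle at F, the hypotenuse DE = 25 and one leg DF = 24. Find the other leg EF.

By the Pythagorean theorem: EF^2 = DE^2 - DF^2
EF^2 = 25^2 - 24^2 = 625 - 576 = 49
EF = sqrt(49) = 7

7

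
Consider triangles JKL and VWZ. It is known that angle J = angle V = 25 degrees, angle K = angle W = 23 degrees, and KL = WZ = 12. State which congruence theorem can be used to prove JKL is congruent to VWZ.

Consider the given information: angle J = angle V = 25 degrees, angle K = angle W = 23 degrees, and KL = WZ = 12
This is not SSS or HL: SSS requires all three pairs of sides, but we don't have that. HL only applies to right triangles with matching hypotenuse and leg.
The correct criterion is AAS. Two pairs of corresponding angles and a non-included side are equal (Angle-Angle-Side).

AAS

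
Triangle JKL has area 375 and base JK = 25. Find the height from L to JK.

height = 2 * 375 / 25 = 30

30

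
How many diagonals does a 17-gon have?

Each of the 17 vertices connects to 14 non-adjacent vertices via diagonals.
Total connections = 17 × 14 = 238, but each diagonal is counted twice.
Number of diagonals = 238 / 2 = 119.

119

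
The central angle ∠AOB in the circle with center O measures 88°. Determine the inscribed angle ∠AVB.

By the inscribed angle theorem, the inscribed angle is half the central angle.
Inscribed angle = 88° / 2 = 44°

44°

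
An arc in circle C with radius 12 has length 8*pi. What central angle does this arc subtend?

Arc length L = 2πr × θ/360, so θ = 360L / (2πr).
θ = 360 × 8*pi / (2π × 12)
θ = 120°
θ = 120°

120°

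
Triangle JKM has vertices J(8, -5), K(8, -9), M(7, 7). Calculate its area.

Using the Shoelace formula for a triangle:
Area = (1/2)|x0(y1 - y2) + x1(y2 - y0) + x2(y0 - y1)|
Area = (1/2)|8(-9 - 7) + 8(7 - -5) + 7(-5 - -9)|
Area = (1/2)|-128 + 96 + 28|
Area = (1/2)|-4|
Area = (1/2)(4)
Area = 2

2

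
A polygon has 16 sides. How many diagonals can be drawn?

Each of the 16 vertices connects to 13 non-adjacent vertices via diagonals.
Total connections = 16 × 13 = 208, but each diagonal is counted twice.
Number of diagonals = 208 / 2 = 104.

104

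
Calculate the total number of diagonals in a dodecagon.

Total line segments between 12 vertices = C(12,2) = 66.
Subtract the 12 sides: 66 - 12 = 54 diagonals.

54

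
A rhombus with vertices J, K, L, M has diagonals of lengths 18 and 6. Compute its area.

Area = (18 * 6) / 2 = 108 / 2 = 54

54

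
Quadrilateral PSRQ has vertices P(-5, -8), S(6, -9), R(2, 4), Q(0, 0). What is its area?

Using the Shoelace formula for a quadrilateral (vertices in order):
Area = (1/2)|sum of (x_i * y_(i+1) - x_(i+1) * y_i)|
Terms: (-5*-9 - 6*-8) = 93, (6*4 - 2*-9) = 42, (2*0 - 0*4) = 0, (0*-8 - -5*0) = 0
Sum = 135
Area = (1/2)(135) = 135/2

135/2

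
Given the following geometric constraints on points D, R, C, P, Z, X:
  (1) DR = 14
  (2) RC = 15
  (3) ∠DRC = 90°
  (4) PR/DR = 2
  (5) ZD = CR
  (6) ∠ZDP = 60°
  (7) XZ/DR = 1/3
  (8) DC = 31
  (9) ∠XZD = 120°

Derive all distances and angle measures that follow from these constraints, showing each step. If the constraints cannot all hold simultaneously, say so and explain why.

These constraints are not satisfiable: by the triangle inequality in triangle RDC, (1) DR = 14 and (2) RC = 15 force DC ≤ 14 + 15 = 29, but (8) says DC = 31. No planar figure meets all of them, so nothing further can be derived.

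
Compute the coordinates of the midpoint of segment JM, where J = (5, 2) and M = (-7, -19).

The midpoint is the point halfway along the segment.
Move half the horizontal distance: 5 + (-7 - 5)/2 = 5 + -12/2 = -1
Move half the vertical distance: 2 + (-19 - 2)/2 = 2 + -21/2 = -17/2
Midpoint = (-1, -17/2)

(-1, -17/2)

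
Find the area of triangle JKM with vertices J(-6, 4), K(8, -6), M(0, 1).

The Shoelace formula computes the area from vertex coordinates by summing cross products.
For vertices (-6,4), (8,-6), (0,1):
Signed sum = -6*-6 - 8*4 + 8*1 - 0*-6 + 0*4 - -6*1
= 4 + 8 + 6 = 18
Area = (1/2)|18| = 9.

9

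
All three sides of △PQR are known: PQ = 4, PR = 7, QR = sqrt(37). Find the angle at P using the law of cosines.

When all three sides of a triangle are known, the law of cosines can be rearranged to find any angle.
cos(C) = (a² + b² - c²) / (2ab) gives cos(P) = 1/2.
Taking the inverse cosine: P = 60°.

60°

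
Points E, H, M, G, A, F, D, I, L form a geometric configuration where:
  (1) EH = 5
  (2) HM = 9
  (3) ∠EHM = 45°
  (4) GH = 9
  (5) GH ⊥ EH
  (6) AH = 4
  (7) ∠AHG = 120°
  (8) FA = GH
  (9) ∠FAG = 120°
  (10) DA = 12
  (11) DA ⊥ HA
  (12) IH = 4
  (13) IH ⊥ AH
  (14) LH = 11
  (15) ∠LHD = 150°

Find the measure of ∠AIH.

Step 1: By the law of cosines on triangle IHA: IA² = 4² + 4² − 2·4·4·cos(90°) = 32, so IA = 4·√2.
Step 2: By the inverse law of cosines on triangle AIH: cos(∠AIH) = ((4·√2)² + 4² − 4²) / (2·4·√2·4) = 32/45.25 = 0.7071, so ∠AIH = 45°.

Therefore, the measure of angle ∠AIH = 45°.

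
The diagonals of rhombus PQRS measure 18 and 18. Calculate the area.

Area of a rhombus = (d1 * d2) / 2
Area = (18 * 18) / 2
Area = 324 / 2
Area = 162

162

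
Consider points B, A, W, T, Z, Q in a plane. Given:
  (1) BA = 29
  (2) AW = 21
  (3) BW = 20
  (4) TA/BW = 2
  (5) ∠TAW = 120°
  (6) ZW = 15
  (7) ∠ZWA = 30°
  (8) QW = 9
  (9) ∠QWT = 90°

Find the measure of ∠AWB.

Step 1: By the inverse law of cosines on triangle AWB: cos(∠AWB) = (21² + 20² − 29²) / (2·21·20) = 0/840 = 0, so ∠AWB = 90°.

Therefore, the measure of angle ∠AWB = 90°.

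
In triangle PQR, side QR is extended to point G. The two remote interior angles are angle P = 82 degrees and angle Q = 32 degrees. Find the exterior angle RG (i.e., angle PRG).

By the exterior angle theorem, an exterior angle of a triangle equals the sum of the two remote interior angles.
Exterior angle = angle P + angle Q
Exterior angle = 82 + 32 = 114 degrees

114 degrees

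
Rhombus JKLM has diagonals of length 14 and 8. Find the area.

Area = (14 * 8) / 2 = 112 / 2 = 56

56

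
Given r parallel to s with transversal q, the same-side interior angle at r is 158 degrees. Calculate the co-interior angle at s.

Co-interior (same-side interior) angles are between the parallel lines on the same side of the transversal.
Unlike corresponding or alternate interior angles, they are supplementary rather than equal.
So the angle = 180 - 158 = 22 degrees.

22 degrees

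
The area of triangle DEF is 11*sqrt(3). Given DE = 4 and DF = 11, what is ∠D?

sin(C) = 2 * 11*sqrt(3) / (4 * 11) = sqrt(3)/2, so C = arcsin(sqrt(3)/2) = 60°.
Since sin(180° - C) = sin(C), the obtuse angle 120° gives the same area, so C = 60° or C = 120°.

60° or 120°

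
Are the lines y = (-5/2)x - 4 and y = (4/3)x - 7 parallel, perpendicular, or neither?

Slope of line 1: m1 = -5/2
Slope of line 2: m2 = 4/3
m1 != m2 (-5/2 != 4/3), so not parallel.
m1 * m2 = (-5/2) * (4/3) = -10/3 != -1, so not perpendicular.
The lines are neither parallel nor perpendicular.

Neither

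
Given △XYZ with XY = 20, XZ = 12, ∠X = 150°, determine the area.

Area = (1/2) * XY * XZ * sin(X)
Area = (1/2) * 20 * 12 * sin(150°)
Area = (1/2) * 20 * 12 * 1/2
Area = 60

60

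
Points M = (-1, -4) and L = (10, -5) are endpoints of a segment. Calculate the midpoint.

M = ((x₁ + x₂)/2, (y₁ + y₂)/2)
= ((-1 + 10)/2, (-4 + -5)/2)
= (9/2, -9/2) = (9/2, -9/2)

(9/2, -9/2)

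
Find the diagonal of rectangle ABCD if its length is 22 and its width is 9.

A rectangle's diagonal splits it into two right triangles, with the diagonal as the hypotenuse.
By the Pythagorean theorem, d^2 = 22^2 + 9^2 = 565.
Therefore d = sqrt(565).

sqrt(565)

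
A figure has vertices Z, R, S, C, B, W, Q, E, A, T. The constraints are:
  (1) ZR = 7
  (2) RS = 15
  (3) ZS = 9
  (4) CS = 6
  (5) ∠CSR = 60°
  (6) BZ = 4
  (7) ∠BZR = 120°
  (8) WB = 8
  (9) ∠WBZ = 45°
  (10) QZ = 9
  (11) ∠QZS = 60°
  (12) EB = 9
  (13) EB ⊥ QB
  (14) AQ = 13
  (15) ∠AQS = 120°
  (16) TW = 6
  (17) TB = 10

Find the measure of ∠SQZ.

Step 1: By the law of cosines on triangle QZS: QS² = 9² + 9² − 2·9·9·cos(60°) = 81, so QS = 9.
Step 2: By the inverse law of cosines on triangle SQZ: cos(∠SQZ) = (9² + 9² − 9²) / (2·9·9) = 81/162 = 0.5, so ∠SQZ = 60°.

Therefore, the measure of angle ∠SQZ = 60°.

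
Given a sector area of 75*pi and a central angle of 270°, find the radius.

Sector area A = πr² × θ/360, so r² = 360A / (πθ).
r² = 360 × 75*pi / (π × 270)
r² = 100
r = 10

10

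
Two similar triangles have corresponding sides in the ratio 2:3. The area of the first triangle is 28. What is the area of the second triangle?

Area ratio = (2/3)^2 = 4/9. Area of the second triangle = 28 * 9/4 = 63.

63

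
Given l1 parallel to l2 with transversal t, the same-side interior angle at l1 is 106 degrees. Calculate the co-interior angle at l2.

Co-interior angles sum to 180: 180 - 106 = 74 degrees.

74 degrees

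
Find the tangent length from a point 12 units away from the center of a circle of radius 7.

tangent = √(d² - r²) = √(12² - 7²) = √(144 - 49) = √95 = sqrt(95)

sqrt(95)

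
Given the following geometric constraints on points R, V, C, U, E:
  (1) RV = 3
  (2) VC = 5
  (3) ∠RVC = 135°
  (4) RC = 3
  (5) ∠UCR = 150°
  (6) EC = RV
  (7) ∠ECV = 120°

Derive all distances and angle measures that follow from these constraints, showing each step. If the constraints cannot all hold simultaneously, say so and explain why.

These constraints are not satisfiable: (1), (2) and (3) already determine RC: by the law of cosines RC² = 3² + 5² − 2·3·5·cos(135°) = 55.21, so RC ≈ 7.43, which contradicts (4) RC = 3. No planar figure meets all of them, so nothing further can be derived.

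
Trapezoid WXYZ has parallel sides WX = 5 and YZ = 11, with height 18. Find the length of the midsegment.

midsegment = (5 + 11) / 2 = 16 / 2 = 8

8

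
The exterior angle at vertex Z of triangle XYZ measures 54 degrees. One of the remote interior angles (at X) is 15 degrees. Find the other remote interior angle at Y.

By the exterior angle theorem: exterior angle = sum of remote interior angles.
54 = 15 + angle Y
angle Y = 54 - 15 = 39 degrees

39 degrees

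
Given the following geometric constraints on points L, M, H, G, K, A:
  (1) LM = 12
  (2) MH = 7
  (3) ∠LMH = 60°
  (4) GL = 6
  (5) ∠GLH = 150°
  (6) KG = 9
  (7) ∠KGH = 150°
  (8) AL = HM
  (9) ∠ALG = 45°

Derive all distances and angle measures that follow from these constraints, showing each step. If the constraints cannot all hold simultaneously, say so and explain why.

The constraints are consistent.

From the given relations:
  AL = HM = 7

Step 1: From LM = 12, MH = 7, and ∠LMH = 60°, by the law of cosines:
  LH² = LM² + MH² - 2·LM·MH·cos(60°) = 144 + 49 - 84 = 109
  LH = √109

Step 2: From GL = 6, LA = 7, and ∠GLA = 45°, by the law of cosines:
  GA² = GL² + LA² - 2·GL·LA·cos(45°) = 36 + 49 - 59.4 = 25.6
  GA ≈ 5.06

Step 3: From HL = √109, LG = 6, and ∠HLG = 150°, by the law of cosines:
  HG² = HL² + LG² - 2·HL·LG·cos(150°) = 109 + 36 + 108.5 = 253.5
  HG ≈ 15.92

Step 4: From LH = √109, LM = 12, HM = 7, by the inverse law of cosines:
  cos(∠HLM) = (LH² + LM² - HM²) / (2·LH·LM)
  ∠HLM = 35.5°

Step 5: From HL = √109, HM = 7, LM = 12, by the inverse law of cosines:
  cos(∠LHM) = (HL² + HM² - LM²) / (2·HL·HM)
  ∠LHM = 84.5°

Step 6: From GA = 5.06, GL = 6, AL = 7, by the inverse law of cosines:
  cos(∠AGL) = (GA² + GL² - AL²) / (2·GA·GL)
  ∠AGL = 78.02°

Step 7: From AG = 5.06, AL = 7, GL = 6, by the inverse law of cosines:
  cos(∠GAL) = (AG² + AL² - GL²) / (2·AG·AL)
  ∠GAL = 56.98°

Step 8: From HG = 15.92, GK = 9, and ∠HGK = 150°, by the law of cosines:
  HK² = HG² + GK² - 2·HG·GK·cos(150°) = 253.5 + 81 + 248.2 = 582.7
  HK ≈ 24.14

Step 9: From HG = 15.92, HL = √109, GL = 6, by the inverse law of cosines:
  cos(∠GHL) = (HG² + HL² - GL²) / (2·HG·HL)
  ∠GHL = 10.86°

Step 10: From GH = 15.92, GL = 6, HL = √109, by the inverse law of cosines:
  cos(∠HGL) = (GH² + GL² - HL²) / (2·GH·GL)
  ∠HGL = 19.14°

Step 11: From HG = 15.92, HK = 24.14, GK = 9, by the inverse law of cosines:
  cos(∠GHK) = (HG² + HK² - GK²) / (2·HG·HK)
  ∠GHK = 10.74°

Step 12: From KG = 9, KH = 24.14, GH = 15.92, by the inverse law of cosines:
  cos(∠GKH) = (KG² + KH² - GH²) / (2·KG·KH)
  ∠GKH = 19.26°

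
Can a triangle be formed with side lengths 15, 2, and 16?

Check all three triangle inequalities:
15 + 2 = 17 > 16 ✓
15 + 16 = 31 > 2 ✓
2 + 16 = 18 > 15 ✓
All conditions hold, so these sides form a valid triangle.

Yes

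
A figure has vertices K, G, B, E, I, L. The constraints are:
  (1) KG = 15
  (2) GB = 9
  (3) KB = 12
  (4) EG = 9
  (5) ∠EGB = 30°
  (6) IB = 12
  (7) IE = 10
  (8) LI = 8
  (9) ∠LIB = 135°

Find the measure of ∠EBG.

Step 1: By the law of cosines on triangle BGE: BE² = 9² + 9² − 2·9·9·cos(30°) = 21.7, so BE ≈ 4.66.
Step 2: By the inverse law of cosines on triangle EBG: cos(∠EBG) = (4.66² + 9² − 9²) / (2·4.66·9) = 21.7/83.86 = 0.2588, so ∠EBG = 75°.

Therefore, the measure of angle ∠EBG = 75°.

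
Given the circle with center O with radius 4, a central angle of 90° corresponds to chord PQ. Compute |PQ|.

Chord = 2(4) sin(45°) = 4*sqrt(2)

4*sqrt(2)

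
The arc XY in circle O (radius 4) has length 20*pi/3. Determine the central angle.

Arc length L = 2πr × θ/360, so θ = 360L / (2πr).
θ = 360 × 20*pi/3 / (2π × 4)
θ = 300°
θ = 300°

300°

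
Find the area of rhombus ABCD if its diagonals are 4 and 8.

The diagonals of a rhombus divide it into four right triangles.
Each triangle has legs 4/ 2 = 2 and 8/2 = 4, so each has area (1/2)*2*4 = 4.
Four such triangles give total area = (d1 * d2) / 2 = 16.

16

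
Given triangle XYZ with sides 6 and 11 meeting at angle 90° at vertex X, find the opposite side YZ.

By the law of cosines: YZ^2 = XY^2 + XZ^2 - 2*XY*XZ*cos(X)
YZ^2 = 6^2 + 11^2 - 2*6*11*cos(90°)
YZ^2 = 36 + 121 - 132*(0)
YZ^2 = 157
YZ = sqrt(157)

sqrt(157)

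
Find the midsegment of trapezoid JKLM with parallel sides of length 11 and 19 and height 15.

midsegment = (11 + 19) / 2 = 30 / 2 = 15

15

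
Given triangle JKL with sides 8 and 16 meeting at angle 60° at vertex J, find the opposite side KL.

When two sides and the included angle are known, the law of cosines gives the third side.
c^2 = a^2 + b^2 - 2ab cos(C) generalizes the Pythagorean theorem to non-right triangles.
Here: KL^2 = 64 + 256 - 256*(1/2) = 192
KL = 8*sqrt(3)

8*sqrt(3)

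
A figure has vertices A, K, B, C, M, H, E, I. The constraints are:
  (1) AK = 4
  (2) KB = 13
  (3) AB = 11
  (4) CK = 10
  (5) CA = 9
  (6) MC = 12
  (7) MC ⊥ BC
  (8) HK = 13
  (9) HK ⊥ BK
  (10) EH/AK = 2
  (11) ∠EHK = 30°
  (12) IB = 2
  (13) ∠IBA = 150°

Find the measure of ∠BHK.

Step 1: By the law of cosines on triangle HKB: HB² = 13² + 13² − 2·13·13·cos(90°) = 338, so HB = 13·√2.
Step 2: By the inverse law of cosines on triangle BHK: cos(∠BHK) = ((13·√2)² + 13² − 13²) / (2·13·√2·13) = 338/478 = 0.7071, so ∠BHK = 45°.

Therefore, the measure of angle ∠BHK = 45°.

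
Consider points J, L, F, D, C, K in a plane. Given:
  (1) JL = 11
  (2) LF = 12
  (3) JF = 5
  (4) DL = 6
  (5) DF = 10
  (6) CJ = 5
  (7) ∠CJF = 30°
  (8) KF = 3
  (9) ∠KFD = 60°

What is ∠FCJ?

Step 1: By the law of cosines on triangle CJF: CF² = 5² + 5² − 2·5·5·cos(30°) = 6.7, so CF ≈ 2.59.
Step 2: By the inverse law of cosines on triangle FCJ: cos(∠FCJ) = (2.59² + 5² − 5²) / (2·2.59·5) = 6.7/25.88 = 0.2588, so ∠FCJ = 75°.

Therefore, the measure of angle ∠FCJ = 75°.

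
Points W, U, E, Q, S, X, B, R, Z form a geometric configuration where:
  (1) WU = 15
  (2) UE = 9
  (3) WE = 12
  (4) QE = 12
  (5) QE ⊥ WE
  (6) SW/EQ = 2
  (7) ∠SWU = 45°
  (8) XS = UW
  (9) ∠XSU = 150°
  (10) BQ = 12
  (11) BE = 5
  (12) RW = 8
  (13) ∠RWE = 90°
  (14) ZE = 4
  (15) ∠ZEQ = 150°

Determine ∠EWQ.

Step 1: By the law of cosines on triangle WEQ: WQ² = 12² + 12² − 2·12·12·cos(90°) = 288, so WQ = 12·√2.
Step 2: By the inverse law of cosines on triangle EWQ: cos(∠EWQ) = (12² + (12·√2)² − 12²) / (2·12·12·√2) = 288/407.29 = 0.7071, so ∠EWQ = 45°.

Therefore, the measure of angle ∠EWQ = 45°.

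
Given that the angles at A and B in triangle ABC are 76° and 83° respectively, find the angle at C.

By the triangle angle sum property, the three interior angles of any triangle add up to 180°.
We know angle A = 76° and angle B = 83°, so their sum is 159°.
Therefore angle C = 180° - 159° = 21°.

21 degrees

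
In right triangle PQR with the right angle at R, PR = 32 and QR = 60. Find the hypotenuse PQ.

In a right triangle, the square of the hypotenuse equals the sum of the squares of the two legs.
The legs are 32 and 60, so the hypotenuse = sqrt(1024 + 3600) = sqrt(4624) = 68.

68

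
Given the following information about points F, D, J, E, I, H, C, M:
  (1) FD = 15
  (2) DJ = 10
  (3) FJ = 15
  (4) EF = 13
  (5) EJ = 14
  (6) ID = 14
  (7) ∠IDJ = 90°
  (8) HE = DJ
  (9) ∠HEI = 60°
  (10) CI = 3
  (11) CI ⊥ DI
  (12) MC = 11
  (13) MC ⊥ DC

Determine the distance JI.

Step 1: By the law of cosines on triangle JDI: JI² = 10² + 14² − 2·10·14·cos(90°) = 296, so JI = 2·√74.

Therefore, the length of JI = 2·√74.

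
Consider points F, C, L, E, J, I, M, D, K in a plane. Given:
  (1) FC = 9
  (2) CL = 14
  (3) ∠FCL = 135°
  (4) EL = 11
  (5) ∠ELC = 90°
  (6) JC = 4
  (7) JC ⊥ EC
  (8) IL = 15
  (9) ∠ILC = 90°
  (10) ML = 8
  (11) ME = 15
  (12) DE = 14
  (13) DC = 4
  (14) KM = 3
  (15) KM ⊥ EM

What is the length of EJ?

Step 1: By the law of cosines on triangle ELC: EC² = 11² + 14² − 2·11·14·cos(90°) = 317, so EC ≈ 17.8.
Step 2: By the law of cosines on triangle ECJ: EJ² = 17.8² + 4² − 2·17.8·4·cos(90°) = 333, so EJ = 3·√37.

Therefore, the length of EJ = 3·√37.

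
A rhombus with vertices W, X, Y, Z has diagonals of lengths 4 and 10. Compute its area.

Area of a rhombus = (d1 * d2) / 2
Area = (4 * 10) / 2
Area = 40 / 2
Area = 20

20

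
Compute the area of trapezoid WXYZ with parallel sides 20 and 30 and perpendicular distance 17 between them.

Area = (20 + 30) * 17 / 2 = 850 / 2 = 425

425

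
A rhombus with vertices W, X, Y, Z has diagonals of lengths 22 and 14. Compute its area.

The diagonals of a rhombus divide it into four right triangles.
Each triangle has legs 22/ 2 = 11 and 14/2 = 7, so each has area (1/2)*11*7 = 77/2.
Four such triangles give total area = (d1 * d2) / 2 = 154.

154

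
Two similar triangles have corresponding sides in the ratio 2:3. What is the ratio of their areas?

Area scales with the square of linear dimensions. If every length is multiplied by 2/3, then the area is multiplied by (2/3)^2 = 4/9.
The area ratio is 4:9.

4:9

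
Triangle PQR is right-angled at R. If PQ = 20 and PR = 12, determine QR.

QR = sqrt(20^2 - 12^2) = sqrt(256) = 16

16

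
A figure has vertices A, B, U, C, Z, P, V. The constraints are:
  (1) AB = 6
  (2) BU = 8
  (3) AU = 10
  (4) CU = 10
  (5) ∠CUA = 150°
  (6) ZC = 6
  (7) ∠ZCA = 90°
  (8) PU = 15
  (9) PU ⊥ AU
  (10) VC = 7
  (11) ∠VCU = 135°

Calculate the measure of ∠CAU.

Step 1: By the law of cosines on triangle AUC: AC² = 10² + 10² − 2·10·10·cos(150°) = 373.21, so AC ≈ 19.32.
Step 2: By the inverse law of cosines on triangle CAU: cos(∠CAU) = (19.32² + 10² − 10²) / (2·19.32·10) = 373.21/386.37 = 0.9659, so ∠CAU = 15°.

Therefore, the measure of angle ∠CAU = 15°.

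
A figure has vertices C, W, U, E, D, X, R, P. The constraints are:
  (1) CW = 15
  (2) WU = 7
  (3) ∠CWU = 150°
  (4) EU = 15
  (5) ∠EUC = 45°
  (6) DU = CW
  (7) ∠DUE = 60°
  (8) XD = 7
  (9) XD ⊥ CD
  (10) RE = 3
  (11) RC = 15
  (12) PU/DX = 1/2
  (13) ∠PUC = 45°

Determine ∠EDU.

From the given relations: DU = CW = 15.
Step 1: By the law of cosines on triangle DUE: DE² = 15² + 15² − 2·15·15·cos(60°) = 225, so DE = 15.
Step 2: By the inverse law of cosines on triangle EDU: cos(∠EDU) = (15² + 15² − 15²) / (2·15·15) = 225/450 = 0.5, so ∠EDU = 60°.

Therefore, the measure of angle ∠EDU = 60°.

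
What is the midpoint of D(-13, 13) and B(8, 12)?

The midpoint is the average of the coordinates:
x: (-13 + 8)/2 = -5/2
y: (13 + 12)/2 = 25/2
Midpoint = (-5/2, 25/2)

(-5/2, 25/2)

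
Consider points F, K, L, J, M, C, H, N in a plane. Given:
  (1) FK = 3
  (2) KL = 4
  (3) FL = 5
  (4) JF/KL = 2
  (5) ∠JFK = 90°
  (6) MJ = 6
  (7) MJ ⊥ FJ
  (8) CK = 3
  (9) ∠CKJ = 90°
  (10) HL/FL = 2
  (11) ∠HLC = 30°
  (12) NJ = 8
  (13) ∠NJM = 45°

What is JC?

From the given relations: JF = 2·KL = 2·4 = 8.
Step 1: By the law of cosines on triangle JFK: JK² = 8² + 3² − 2·8·3·cos(90°) = 73, so JK = √73.
Step 2: By the law of cosines on triangle JKC: JC² = √73² + 3² − 2·√73·3·cos(90°) = 82, so JC = √82.

Therefore, the length of JC = √82.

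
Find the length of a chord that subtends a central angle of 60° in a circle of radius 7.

Chord = 2(7) sin(30°) = 7

7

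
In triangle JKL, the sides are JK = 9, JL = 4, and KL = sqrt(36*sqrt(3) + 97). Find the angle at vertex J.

cos(J) = (9² + 4² - (sqrt(36*sqrt(3) + 97))²) / (2 × 9 × 4) = -sqrt(3)/2, so J = arccos(-sqrt(3)/2) = 150°.

150°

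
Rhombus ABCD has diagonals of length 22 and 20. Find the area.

The diagonals of a rhombus divide it into four right triangles.
Each triangle has legs 22/ 2 = 11 and 20/2 = 10, so each has area (1/2)*11*10 = 55.
Four such triangles give total area = (d1 * d2) / 2 = 220.

220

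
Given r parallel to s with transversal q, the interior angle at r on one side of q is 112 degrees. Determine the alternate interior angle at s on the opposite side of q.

Alternate interior angles formed by parallel lines and a transversal are equal.
The given angle is 112 degrees.
The alternate interior angle = 112 degrees.

112 degrees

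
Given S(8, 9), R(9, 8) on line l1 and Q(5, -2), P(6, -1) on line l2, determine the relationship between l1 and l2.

Slope of line 1: m1 = (8 - 9)/(9 - 8) = -1/1 = -1
Slope of line 2: m2 = (-1 - -2)/(6 - 5) = 1/1 = 1
m1 * m2 = -1, so perpendicular.

Perpendicular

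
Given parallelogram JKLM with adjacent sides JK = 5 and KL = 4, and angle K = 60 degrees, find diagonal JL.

The diagonal of a parallelogram can be found by treating two adjacent sides and the diagonal as a triangle.
Applying the law of cosines with sides 5, 4 and included angle 60°:
d^2 = 25 + 16 - 40*cos(60°) = 21
d = sqrt(21)

sqrt(21)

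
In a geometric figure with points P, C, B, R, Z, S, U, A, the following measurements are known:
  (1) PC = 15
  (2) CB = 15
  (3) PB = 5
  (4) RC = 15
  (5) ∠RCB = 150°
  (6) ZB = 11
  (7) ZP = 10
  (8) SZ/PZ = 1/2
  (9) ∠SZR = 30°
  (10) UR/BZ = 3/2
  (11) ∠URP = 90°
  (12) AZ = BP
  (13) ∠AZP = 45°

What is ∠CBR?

Step 1: By the law of cosines on triangle BCR: BR² = 15² + 15² − 2·15·15·cos(150°) = 839.71, so BR ≈ 28.98.
Step 2: By the inverse law of cosines on triangle CBR: cos(∠CBR) = (15² + 28.98² − 15²) / (2·15·28.98) = 839.71/869.33 = 0.9659, so ∠CBR = 15°.

Therefore, the measure of angle ∠CBR = 15°.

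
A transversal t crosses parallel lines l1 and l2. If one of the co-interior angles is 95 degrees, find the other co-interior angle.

Co-interior angles (same-side interior) formed by parallel lines and a transversal are supplementary (sum to 180 degrees).
The given angle is 95 degrees.
The co-interior angle = 180 - 95 = 85 degrees.

85 degrees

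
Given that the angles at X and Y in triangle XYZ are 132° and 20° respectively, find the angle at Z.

By the triangle angle sum property, the three interior angles of any triangle add up to 180°.
We know angle X = 132° and angle Y = 20°, so their sum is 152°.
Therefore angle Z = 180° - 152° = 28°.

28 degrees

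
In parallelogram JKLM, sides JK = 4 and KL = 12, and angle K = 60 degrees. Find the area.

Area = a * b * sin(theta)
Area = 4 * 12 * sin(60 degrees)
Area = 48 * sqrt(3)/2
Area = 24*sqrt(3)

24*sqrt(3)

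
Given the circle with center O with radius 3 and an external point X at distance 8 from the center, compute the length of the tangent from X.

Let T be the point of tangency. Then OT ⊥ XT (radius ⊥ tangent).
In right triangle OTX: OX² = OT² + XT²
8² = 3² + XT²
XT² = 55, XT = sqrt(55)

sqrt(55)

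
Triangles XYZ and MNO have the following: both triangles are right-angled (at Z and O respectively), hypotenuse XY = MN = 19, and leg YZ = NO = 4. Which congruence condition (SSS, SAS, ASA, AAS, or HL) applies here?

The given information matches HL: The hypotenuse and one leg of two right triangles are equal (Hypotenuse-Leg).

HL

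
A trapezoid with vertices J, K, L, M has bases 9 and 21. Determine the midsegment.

The midsegment of a trapezoid = (base1 + base2) / 2
midsegment = (9 + 21) / 2
midsegment = 30 / 2
midsegment = 15

15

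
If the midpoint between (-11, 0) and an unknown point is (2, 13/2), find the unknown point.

Using the midpoint formula: M = ((x1 + x2)/2, (y1 + y2)/2)
We know M = (2, 13/2) and J = (-11, 0)
For x: 2 = (-11 + x2)/2, so x2 = 2*2 - -11 = 15
For y: 13/2 = (0 + y2)/2, so y2 = 2*13/2 - 0 = 13
L = (15, 13)

(15, 13)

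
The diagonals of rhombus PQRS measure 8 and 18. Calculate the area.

Area of a rhombus = (d1 * d2) / 2
Area = (8 * 18) / 2
Area = 144 / 2
Area = 72

72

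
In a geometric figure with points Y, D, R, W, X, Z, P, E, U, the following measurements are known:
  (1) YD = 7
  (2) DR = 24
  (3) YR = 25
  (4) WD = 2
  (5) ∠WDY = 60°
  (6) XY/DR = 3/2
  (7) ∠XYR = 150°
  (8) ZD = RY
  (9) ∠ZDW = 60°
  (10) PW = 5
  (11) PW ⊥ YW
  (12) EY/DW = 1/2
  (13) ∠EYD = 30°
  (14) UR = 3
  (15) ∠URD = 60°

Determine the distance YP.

Step 1: By the law of cosines on triangle YDW: YW² = 7² + 2² − 2·7·2·cos(60°) = 39, so YW = √39.
Step 2: By the law of cosines on triangle YWP: YP² = √39² + 5² − 2·√39·5·cos(90°) = 64, so YP = 8.

Therefore, the length of YP = 8.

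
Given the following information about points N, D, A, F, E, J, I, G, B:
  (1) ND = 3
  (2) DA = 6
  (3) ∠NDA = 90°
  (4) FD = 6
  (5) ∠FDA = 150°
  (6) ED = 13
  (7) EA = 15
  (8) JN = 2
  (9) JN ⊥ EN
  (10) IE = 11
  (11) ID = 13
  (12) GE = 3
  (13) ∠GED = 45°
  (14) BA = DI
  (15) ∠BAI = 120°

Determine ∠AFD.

Step 1: By the law of cosines on triangle FDA: FA² = 6² + 6² − 2·6·6·cos(150°) = 134.35, so FA ≈ 11.59.
Step 2: By the inverse law of cosines on triangle AFD: cos(∠AFD) = (11.59² + 6² − 6²) / (2·11.59·6) = 134.35/139.09 = 0.9659, so ∠AFD = 15°.

Therefore, the measure of angle ∠AFD = 15°.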